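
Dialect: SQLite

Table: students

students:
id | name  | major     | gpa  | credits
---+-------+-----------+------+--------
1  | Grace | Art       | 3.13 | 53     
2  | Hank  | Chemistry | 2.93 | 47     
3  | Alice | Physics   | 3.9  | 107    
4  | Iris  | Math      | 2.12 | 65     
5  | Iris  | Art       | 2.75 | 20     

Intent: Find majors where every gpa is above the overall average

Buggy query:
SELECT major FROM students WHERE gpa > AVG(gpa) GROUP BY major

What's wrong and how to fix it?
Bug: WHERE evaluates per row before aggregation, so AVG() is unavailable

Fix: Use a subquery for AVG and a HAVING MIN(...) filter so the condition holds for every row in the group

Corrected query:
SELECT major FROM students GROUP BY major HAVING MIN(gpa) > (SELECT AVG(gpa) FROM students)

Result:
major  
-------
Physics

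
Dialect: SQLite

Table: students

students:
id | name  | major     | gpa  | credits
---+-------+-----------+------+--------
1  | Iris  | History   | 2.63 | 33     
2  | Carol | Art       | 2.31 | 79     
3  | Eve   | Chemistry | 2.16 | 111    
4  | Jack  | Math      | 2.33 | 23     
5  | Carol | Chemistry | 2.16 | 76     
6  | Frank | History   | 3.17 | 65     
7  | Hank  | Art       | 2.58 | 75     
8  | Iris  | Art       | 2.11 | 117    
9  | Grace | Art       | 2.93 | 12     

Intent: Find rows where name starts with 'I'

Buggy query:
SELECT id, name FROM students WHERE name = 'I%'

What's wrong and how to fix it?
Bug: Wildcards only work with LIKE; '=' treats '%' as a literal character

Fix: Replace '=' with LIKE so 'I%' is treated as a pattern

Corrected query:
SELECT id, name FROM students WHERE name LIKE 'I%'

Result:
id | name
---+-----
1  | Iris
8  | Iris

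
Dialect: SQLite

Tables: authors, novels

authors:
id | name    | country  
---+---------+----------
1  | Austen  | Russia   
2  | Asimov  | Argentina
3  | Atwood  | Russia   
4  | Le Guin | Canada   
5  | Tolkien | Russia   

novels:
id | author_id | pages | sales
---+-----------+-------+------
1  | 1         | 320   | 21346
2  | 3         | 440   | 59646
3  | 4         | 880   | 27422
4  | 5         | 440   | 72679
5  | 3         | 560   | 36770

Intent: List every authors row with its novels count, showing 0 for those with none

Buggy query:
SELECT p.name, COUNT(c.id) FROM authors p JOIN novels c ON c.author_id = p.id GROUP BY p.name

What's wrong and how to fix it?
Bug: INNER JOIN drops authors rows that have no matching novels rows

Fix: Switch to LEFT JOIN to retain unmatched parent rows

Corrected query:
SELECT p.name, COUNT(c.id) FROM authors p LEFT JOIN novels c ON c.author_id = p.id GROUP BY p.name

Result:
name    | COUNT(c.id)
--------+------------
Asimov  | 0          
Atwood  | 2          
Austen  | 1          
Le Guin | 1          
Tolkien | 1          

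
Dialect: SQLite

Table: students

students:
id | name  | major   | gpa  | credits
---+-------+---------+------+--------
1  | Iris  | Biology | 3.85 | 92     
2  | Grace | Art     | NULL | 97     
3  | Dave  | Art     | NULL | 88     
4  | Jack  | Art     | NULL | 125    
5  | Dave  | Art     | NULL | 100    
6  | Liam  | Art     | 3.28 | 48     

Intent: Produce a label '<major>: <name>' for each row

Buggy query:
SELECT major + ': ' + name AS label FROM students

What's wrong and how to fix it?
Bug: '+' is numeric addition; on text columns SQLite converts them to 0 instead of concatenating

Fix: Replace + with || to concatenate text

Corrected query:
SELECT major || ': ' || name AS label FROM students

Result:
label        
-------------
Biology: Iris
Art: Grace   
Art: Dave    
Art: Jack    
Art: Dave    
Art: Liam    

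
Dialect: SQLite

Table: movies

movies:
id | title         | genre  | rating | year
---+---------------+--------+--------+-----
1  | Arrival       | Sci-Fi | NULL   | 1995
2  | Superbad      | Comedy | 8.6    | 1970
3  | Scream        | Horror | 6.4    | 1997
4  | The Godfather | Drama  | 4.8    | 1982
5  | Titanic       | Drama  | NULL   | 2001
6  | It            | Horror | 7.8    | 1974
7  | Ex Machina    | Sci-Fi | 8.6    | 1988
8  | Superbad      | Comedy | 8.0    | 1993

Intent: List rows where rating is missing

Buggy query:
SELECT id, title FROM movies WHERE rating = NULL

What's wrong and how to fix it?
Bug: Comparing to NULL with '=' never matches; NULL = NULL is unknown, not true

Fix: Replace '= NULL' with 'IS NULL'

Corrected query:
SELECT id, title FROM movies WHERE rating IS NULL

Result:
id | title  
---+--------
1  | Arrival
5  | Titanic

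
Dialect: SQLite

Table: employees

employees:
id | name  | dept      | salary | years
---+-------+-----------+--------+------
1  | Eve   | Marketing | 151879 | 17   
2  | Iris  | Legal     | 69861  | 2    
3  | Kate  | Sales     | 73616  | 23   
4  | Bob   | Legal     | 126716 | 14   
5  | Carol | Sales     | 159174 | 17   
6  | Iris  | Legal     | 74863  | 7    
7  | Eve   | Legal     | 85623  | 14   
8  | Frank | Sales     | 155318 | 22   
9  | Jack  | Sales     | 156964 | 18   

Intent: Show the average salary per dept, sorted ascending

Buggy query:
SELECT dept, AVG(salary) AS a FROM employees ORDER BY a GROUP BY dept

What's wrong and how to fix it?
Bug: GROUP BY must precede ORDER BY

Fix: Move ORDER BY to the end, after GROUP BY

Corrected query:
SELECT dept, AVG(salary) AS a FROM employees GROUP BY dept ORDER BY a

Result:
dept      | a       
----------+---------
Legal     | 89265.75
Sales     | 136268  
Marketing | 151879  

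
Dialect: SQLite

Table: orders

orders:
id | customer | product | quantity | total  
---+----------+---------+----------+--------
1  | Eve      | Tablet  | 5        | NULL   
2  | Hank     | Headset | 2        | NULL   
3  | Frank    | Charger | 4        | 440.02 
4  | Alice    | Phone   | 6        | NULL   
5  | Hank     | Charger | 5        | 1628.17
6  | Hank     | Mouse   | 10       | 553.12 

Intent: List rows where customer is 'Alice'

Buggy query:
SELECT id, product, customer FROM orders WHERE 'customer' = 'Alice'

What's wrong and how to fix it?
Bug: 'customer' in single quotes is a string literal, not the column; the comparison is literal-vs-literal and never true

Fix: Remove the quotes around the column name (or use double quotes for an identifier)

Corrected query:
SELECT id, product, customer FROM orders WHERE customer = 'Alice'

Result:
id | product | customer
---+---------+---------
4  | Phone   | Alice   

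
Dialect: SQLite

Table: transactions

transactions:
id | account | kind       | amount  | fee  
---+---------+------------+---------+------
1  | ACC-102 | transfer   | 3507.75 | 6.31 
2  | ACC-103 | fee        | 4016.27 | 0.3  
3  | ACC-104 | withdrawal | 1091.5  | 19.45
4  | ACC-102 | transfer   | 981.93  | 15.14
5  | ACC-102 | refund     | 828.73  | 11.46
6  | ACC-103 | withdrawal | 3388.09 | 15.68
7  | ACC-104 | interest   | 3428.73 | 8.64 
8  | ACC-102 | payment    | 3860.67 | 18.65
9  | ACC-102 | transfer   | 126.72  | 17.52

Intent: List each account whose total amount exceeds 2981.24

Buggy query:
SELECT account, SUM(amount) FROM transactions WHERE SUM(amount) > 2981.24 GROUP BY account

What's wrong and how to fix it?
Bug: SUM(amount) is an aggregate, but WHERE filters rows before aggregation

Fix: Use HAVING (which filters groups after aggregation) instead of WHERE

Corrected query:
SELECT account, SUM(amount) FROM transactions GROUP BY account HAVING SUM(amount) > 2981.24

Result:
account | SUM(amount)
--------+------------
ACC-102 | 9305.8     
ACC-103 | 7404.36    
ACC-104 | 4520.23    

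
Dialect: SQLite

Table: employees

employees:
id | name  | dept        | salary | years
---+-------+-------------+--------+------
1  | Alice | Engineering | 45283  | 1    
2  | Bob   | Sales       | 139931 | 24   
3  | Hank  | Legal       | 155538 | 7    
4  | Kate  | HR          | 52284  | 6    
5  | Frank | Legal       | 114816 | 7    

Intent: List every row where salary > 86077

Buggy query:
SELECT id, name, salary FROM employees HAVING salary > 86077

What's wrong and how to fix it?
Bug: This is a non-aggregate query (no GROUP BY, no aggregates), so in SQLite the HAVING clause is invalid here; a row-level condition belongs in WHERE

Fix: Replace HAVING with WHERE since the condition applies to individual rows

Corrected query:
SELECT id, name, salary FROM employees WHERE salary > 86077

Result:
id | name  | salary
---+-------+-------
2  | Bob   | 139931
3  | Hank  | 155538
5  | Frank | 114816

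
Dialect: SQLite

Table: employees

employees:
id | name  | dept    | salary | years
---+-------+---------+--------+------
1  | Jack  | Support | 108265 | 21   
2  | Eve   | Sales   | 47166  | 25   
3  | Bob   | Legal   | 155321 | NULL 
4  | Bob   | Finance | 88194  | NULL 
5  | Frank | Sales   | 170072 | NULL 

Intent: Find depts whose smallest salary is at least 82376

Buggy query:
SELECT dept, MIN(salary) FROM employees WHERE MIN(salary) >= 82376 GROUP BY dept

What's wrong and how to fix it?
Bug: MIN() in WHERE is a misuse of aggregate

Fix: Use HAVING for the per-group MIN condition

Corrected query:
SELECT dept, MIN(salary) FROM employees GROUP BY dept HAVING MIN(salary) >= 82376

Result:
dept    | MIN(salary)
--------+------------
Finance | 88194      
Legal   | 155321     
Support | 108265     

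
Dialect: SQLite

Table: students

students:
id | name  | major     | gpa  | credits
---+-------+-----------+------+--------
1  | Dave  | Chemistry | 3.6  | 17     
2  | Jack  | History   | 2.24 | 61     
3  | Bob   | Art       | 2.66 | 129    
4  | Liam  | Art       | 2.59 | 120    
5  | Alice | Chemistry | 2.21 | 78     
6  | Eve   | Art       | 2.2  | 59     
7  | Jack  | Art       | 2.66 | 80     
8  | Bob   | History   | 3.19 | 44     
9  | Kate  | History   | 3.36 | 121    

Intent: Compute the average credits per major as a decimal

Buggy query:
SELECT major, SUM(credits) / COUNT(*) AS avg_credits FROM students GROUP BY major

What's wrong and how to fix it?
Bug: SUM(credits) and COUNT(*) are both integers; the division truncates the fractional part

Fix: Multiply by 1.0 (or CAST to REAL) to force floating-point division

Corrected query:
SELECT major, SUM(credits) * 1.0 / COUNT(*) AS avg_credits FROM students GROUP BY major

Result:
major     | avg_credits
----------+------------
Art       | 97         
Chemistry | 47.5       
History   | 75.333333  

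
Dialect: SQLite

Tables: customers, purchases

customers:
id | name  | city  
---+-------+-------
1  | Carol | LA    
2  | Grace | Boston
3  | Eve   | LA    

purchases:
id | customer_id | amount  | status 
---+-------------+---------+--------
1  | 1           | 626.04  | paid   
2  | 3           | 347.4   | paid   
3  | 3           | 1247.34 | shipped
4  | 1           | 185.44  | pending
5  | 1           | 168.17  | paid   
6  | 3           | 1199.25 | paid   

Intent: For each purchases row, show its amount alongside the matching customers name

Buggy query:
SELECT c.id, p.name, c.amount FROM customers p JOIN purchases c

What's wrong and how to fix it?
Bug: JOIN with no ON clause produces a cartesian product; every purchases row pairs with every customers row

Fix: Add ON c.customer_id = p.id to the JOIN

Corrected query:
SELECT c.id, p.name, c.amount FROM customers p JOIN purchases c ON c.customer_id = p.id

Result:
id | name  | amount 
---+-------+--------
1  | Carol | 626.04 
2  | Eve   | 347.4  
3  | Eve   | 1247.34
4  | Carol | 185.44 
5  | Carol | 168.17 
6  | Eve   | 1199.25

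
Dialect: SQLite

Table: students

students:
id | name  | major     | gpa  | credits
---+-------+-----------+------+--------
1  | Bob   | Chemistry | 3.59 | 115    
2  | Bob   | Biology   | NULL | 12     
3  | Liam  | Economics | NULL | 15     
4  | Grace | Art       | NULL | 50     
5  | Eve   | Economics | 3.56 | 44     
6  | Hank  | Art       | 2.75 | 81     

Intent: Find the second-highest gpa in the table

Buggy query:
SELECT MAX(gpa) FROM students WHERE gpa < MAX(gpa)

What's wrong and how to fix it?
Bug: MAX(gpa) on the right of the comparison is an aggregate-in-WHERE error

Fix: Put the inner MAX in a scalar subquery

Corrected query:
SELECT MAX(gpa) FROM students WHERE gpa < (SELECT MAX(gpa) FROM students)

Result:
MAX(gpa)
--------
3.56    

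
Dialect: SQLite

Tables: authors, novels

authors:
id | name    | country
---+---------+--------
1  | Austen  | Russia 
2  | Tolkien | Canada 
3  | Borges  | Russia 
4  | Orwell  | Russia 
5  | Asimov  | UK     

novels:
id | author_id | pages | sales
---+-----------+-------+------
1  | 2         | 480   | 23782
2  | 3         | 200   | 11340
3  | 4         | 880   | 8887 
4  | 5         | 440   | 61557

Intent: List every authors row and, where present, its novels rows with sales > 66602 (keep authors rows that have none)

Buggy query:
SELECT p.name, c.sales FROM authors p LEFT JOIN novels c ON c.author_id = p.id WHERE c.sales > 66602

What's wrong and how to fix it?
Bug: A WHERE condition on the right-hand table after LEFT JOIN drops unmatched parents

Fix: Move the right-table condition into the ON clause so unmatched parents are kept

Corrected query:
SELECT p.name, c.sales FROM authors p LEFT JOIN novels c ON c.author_id = p.id AND c.sales > 66602

Result:
name    | sales
--------+------
Austen  | NULL 
Tolkien | NULL 
Borges  | NULL 
Orwell  | NULL 
Asimov  | NULL 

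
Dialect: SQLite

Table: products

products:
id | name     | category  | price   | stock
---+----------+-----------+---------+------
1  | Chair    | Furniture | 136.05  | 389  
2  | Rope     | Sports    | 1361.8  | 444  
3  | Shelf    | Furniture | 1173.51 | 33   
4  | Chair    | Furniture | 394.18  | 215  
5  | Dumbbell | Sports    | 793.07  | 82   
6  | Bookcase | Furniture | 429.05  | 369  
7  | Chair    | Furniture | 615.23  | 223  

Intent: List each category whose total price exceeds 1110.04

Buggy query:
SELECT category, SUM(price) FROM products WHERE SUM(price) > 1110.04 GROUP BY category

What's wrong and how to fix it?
Bug: Aggregate functions cannot appear in a WHERE clause

Fix: Use HAVING (which filters groups after aggregation) instead of WHERE

Corrected query:
SELECT category, SUM(price) FROM products GROUP BY category HAVING SUM(price) > 1110.04

Result:
category  | SUM(price)
----------+-----------
Furniture | 2748.02   
Sports    | 2154.87   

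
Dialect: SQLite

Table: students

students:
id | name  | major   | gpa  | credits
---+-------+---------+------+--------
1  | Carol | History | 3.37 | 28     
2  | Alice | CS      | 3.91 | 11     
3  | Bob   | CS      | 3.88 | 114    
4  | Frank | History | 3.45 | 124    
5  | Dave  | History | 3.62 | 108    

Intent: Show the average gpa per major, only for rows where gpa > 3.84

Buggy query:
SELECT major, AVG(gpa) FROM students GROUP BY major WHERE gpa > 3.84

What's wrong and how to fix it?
Bug: Row-level WHERE must come before GROUP BY in the clause order

Fix: Move the WHERE clause before GROUP BY

Corrected query:
SELECT major, AVG(gpa) FROM students WHERE gpa > 3.84 GROUP BY major

Result:
major | AVG(gpa)
------+---------
CS    | 3.895   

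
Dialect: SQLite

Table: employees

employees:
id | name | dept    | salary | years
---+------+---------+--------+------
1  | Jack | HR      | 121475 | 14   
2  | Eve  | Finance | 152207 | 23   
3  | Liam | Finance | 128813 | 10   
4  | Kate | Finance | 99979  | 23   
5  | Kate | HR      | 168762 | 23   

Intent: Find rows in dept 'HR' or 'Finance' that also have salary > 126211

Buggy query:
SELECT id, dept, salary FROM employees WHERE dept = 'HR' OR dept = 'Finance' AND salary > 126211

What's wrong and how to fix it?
Bug: Without parentheses, AND is evaluated before OR, so the salary filter only applies to the 'Finance' branch

Fix: Group the OR with parentheses (or use IN), then AND the threshold

Corrected query:
SELECT id, dept, salary FROM employees WHERE (dept = 'HR' OR dept = 'Finance') AND salary > 126211

Result:
id | dept    | salary
---+---------+-------
2  | Finance | 152207
3  | Finance | 128813
5  | HR      | 168762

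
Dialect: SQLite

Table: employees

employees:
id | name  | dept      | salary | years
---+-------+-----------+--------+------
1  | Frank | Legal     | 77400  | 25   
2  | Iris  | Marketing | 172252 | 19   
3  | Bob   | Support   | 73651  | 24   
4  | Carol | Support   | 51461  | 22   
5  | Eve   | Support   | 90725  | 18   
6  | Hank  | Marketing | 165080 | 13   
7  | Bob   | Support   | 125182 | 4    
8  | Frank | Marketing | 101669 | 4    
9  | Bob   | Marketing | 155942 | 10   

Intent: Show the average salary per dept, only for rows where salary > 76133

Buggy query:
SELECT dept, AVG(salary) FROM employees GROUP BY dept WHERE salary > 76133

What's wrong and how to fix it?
Bug: Row-level WHERE must come before GROUP BY in the clause order

Fix: Place WHERE between FROM and GROUP BY

Corrected query:
SELECT dept, AVG(salary) FROM employees WHERE salary > 76133 GROUP BY dept

Result:
dept      | AVG(salary)
----------+------------
Legal     | 77400      
Marketing | 148735.75  
Support   | 107953.5   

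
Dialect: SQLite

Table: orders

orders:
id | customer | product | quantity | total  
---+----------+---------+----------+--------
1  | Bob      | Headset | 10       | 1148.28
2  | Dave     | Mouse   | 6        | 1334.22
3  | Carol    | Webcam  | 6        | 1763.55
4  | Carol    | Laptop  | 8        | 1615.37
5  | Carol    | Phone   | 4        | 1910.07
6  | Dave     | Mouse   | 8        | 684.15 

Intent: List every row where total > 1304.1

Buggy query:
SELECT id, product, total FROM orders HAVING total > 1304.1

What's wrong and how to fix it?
Bug: This is a non-aggregate query (no GROUP BY, no aggregates), so in SQLite the HAVING clause is invalid here; a row-level condition belongs in WHERE

Fix: Use WHERE for row-level filtering

Corrected query:
SELECT id, product, total FROM orders WHERE total > 1304.1

Result:
id | product | total  
---+---------+--------
2  | Mouse   | 1334.22
3  | Webcam  | 1763.55
4  | Laptop  | 1615.37
5  | Phone   | 1910.07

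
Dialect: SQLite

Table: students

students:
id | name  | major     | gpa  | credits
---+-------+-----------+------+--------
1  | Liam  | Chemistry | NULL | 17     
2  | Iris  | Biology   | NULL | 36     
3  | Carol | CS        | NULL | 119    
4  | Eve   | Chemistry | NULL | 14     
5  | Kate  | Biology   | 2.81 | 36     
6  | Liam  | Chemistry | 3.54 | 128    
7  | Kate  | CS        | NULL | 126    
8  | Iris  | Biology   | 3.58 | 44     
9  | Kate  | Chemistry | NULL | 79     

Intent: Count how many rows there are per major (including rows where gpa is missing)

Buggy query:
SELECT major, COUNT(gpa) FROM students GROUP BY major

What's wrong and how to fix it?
Bug: COUNT(gpa) skips NULLs, so groups with missing gpa are undercounted

Fix: Replace COUNT(gpa) with COUNT(*)

Corrected query:
SELECT major, COUNT(*) FROM students GROUP BY major

Result:
major     | COUNT(*)
----------+---------
Biology   | 3       
CS        | 2       
Chemistry | 4       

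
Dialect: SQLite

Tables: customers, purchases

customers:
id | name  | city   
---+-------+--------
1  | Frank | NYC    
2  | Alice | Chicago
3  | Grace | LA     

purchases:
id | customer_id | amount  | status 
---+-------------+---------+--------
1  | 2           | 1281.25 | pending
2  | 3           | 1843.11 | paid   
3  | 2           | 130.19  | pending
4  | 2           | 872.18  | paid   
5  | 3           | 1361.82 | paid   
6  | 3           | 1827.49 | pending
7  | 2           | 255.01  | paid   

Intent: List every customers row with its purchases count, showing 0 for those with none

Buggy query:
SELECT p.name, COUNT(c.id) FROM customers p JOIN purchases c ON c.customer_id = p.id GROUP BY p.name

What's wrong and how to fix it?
Bug: An inner join excludes parents with zero children

Fix: Use LEFT JOIN so parents without children still appear (COUNT(c.id) gives 0)

Corrected query:
SELECT p.name, COUNT(c.id) FROM customers p LEFT JOIN purchases c ON c.customer_id = p.id GROUP BY p.name

Result:
name  | COUNT(c.id)
------+------------
Alice | 4          
Frank | 0          
Grace | 3          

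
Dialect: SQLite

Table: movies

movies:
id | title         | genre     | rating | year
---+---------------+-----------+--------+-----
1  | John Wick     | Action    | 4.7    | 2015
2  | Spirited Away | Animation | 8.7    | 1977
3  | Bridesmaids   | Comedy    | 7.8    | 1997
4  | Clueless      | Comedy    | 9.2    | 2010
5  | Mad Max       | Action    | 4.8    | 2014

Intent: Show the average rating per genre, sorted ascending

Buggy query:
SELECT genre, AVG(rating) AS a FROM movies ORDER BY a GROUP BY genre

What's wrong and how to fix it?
Bug: GROUP BY must precede ORDER BY

Fix: Reorder: SELECT … FROM … GROUP BY … ORDER BY …

Corrected query:
SELECT genre, AVG(rating) AS a FROM movies GROUP BY genre ORDER BY a

Result:
genre     | a   
----------+-----
Action    | 4.75
Comedy    | 8.5 
Animation | 8.7 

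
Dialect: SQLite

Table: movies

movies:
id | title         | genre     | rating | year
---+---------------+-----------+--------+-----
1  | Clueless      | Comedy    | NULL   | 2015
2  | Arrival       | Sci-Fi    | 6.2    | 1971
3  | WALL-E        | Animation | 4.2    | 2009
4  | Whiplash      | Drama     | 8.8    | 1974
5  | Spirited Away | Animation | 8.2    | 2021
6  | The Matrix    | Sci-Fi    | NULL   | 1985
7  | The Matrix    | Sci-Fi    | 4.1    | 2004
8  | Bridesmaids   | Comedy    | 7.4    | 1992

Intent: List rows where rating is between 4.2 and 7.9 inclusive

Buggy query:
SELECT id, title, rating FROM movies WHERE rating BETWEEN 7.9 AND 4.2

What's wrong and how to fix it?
Bug: BETWEEN expects the lower bound first; with 7.9 AND 4.2 the range is empty

Fix: Write BETWEEN 4.2 AND 7.9

Corrected query:
SELECT id, title, rating FROM movies WHERE rating BETWEEN 4.2 AND 7.9

Result:
id | title       | rating
---+-------------+-------
2  | Arrival     | 6.2   
3  | WALL-E      | 4.2   
8  | Bridesmaids | 7.4   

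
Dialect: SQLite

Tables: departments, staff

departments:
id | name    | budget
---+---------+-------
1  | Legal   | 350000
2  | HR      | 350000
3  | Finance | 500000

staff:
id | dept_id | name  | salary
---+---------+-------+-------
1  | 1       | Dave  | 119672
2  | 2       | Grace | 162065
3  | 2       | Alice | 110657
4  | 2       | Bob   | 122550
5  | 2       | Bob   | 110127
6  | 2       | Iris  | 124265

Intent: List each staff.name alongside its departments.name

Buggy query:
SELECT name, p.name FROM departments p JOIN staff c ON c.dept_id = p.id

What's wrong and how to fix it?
Bug: Both tables have a 'name' column; the unqualified reference is ambiguous

Fix: Prefix ambiguous columns with the table alias

Corrected query:
SELECT c.name, p.name FROM departments p JOIN staff c ON c.dept_id = p.id

Result:
name  | name 
------+------
Dave  | Legal
Grace | HR   
Alice | HR   
Bob   | HR   
Bob   | HR   
Iris  | HR   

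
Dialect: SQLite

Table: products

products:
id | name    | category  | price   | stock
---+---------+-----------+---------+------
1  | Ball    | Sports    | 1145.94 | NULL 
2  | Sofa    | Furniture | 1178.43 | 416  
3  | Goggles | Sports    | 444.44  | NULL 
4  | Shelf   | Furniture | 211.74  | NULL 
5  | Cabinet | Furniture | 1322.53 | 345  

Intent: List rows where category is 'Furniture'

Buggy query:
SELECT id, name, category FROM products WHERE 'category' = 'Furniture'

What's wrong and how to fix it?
Bug: 'category' in single quotes is a string literal, not the column; the comparison is literal-vs-literal and never true

Fix: Reference the column as category without single quotes

Corrected query:
SELECT id, name, category FROM products WHERE category = 'Furniture'

Result:
id | name    | category 
---+---------+----------
2  | Sofa    | Furniture
4  | Shelf   | Furniture
5  | Cabinet | Furniture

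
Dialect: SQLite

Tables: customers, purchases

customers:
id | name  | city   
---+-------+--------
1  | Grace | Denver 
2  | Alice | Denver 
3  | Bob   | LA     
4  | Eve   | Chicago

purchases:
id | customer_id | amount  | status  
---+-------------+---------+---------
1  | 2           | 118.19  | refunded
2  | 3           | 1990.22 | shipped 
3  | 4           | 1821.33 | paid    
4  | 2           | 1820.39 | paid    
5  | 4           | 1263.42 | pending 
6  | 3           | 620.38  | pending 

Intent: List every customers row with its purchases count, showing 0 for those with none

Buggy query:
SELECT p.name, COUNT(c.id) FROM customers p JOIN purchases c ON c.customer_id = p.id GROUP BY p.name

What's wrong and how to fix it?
Bug: INNER JOIN drops customers rows that have no matching purchases rows

Fix: Switch to LEFT JOIN to retain unmatched parent rows

Corrected query:
SELECT p.name, COUNT(c.id) FROM customers p LEFT JOIN purchases c ON c.customer_id = p.id GROUP BY p.name

Result:
name  | COUNT(c.id)
------+------------
Alice | 2          
Bob   | 2          
Eve   | 2          
Grace | 0          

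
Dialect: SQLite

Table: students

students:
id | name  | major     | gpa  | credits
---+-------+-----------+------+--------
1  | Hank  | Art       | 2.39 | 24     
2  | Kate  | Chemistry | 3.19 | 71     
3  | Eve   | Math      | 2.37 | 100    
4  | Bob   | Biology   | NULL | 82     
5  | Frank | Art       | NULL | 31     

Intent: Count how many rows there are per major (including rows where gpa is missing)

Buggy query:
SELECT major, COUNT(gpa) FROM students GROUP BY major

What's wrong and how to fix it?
Bug: COUNT(gpa) skips NULLs, so groups with missing gpa are undercounted

Fix: Use COUNT(*) to count all rows regardless of NULL

Corrected query:
SELECT major, COUNT(*) FROM students GROUP BY major

Result:
major     | COUNT(*)
----------+---------
Art       | 2       
Biology   | 1       
Chemistry | 1       
Math      | 1       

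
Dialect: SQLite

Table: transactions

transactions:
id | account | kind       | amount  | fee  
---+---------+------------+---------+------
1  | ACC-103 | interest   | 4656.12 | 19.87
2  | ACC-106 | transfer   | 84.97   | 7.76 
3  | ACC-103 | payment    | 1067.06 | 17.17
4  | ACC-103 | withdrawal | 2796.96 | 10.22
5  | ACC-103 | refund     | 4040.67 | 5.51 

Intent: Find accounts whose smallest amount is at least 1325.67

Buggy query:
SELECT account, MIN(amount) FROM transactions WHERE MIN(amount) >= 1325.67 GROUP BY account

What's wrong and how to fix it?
Bug: MIN() in WHERE is a misuse of aggregate

Fix: Replace WHERE with HAVING after the GROUP BY

Corrected query:
SELECT account, MIN(amount) FROM transactions GROUP BY account HAVING MIN(amount) >= 1325.67

Result:
(no rows)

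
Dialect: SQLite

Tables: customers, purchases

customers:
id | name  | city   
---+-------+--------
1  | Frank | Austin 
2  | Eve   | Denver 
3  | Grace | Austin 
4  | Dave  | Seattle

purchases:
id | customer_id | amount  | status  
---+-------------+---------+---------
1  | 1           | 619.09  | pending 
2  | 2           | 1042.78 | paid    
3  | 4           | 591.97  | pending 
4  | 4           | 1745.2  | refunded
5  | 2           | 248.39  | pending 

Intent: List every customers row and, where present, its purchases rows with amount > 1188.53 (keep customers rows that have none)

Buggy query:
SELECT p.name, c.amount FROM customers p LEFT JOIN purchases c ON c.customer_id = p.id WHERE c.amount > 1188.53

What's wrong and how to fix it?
Bug: Filtering c.amount in WHERE discards the NULL rows produced by LEFT JOIN, turning it into an inner join

Fix: Move the right-table condition into the ON clause so unmatched parents are kept

Corrected query:
SELECT p.name, c.amount FROM customers p LEFT JOIN purchases c ON c.customer_id = p.id AND c.amount > 1188.53

Result:
name  | amount
------+-------
Frank | NULL  
Eve   | NULL  
Grace | NULL  
Dave  | 1745.2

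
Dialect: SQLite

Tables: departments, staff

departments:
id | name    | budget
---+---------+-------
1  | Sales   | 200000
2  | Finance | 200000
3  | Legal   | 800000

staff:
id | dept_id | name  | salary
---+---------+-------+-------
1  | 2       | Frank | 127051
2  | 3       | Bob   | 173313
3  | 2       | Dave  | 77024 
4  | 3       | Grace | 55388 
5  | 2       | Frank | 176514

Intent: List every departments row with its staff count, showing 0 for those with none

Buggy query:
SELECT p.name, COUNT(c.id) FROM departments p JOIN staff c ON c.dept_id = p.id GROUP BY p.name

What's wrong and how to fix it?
Bug: An inner join excludes parents with zero children

Fix: Use LEFT JOIN so parents without children still appear (COUNT(c.id) gives 0)

Corrected query:
SELECT p.name, COUNT(c.id) FROM departments p LEFT JOIN staff c ON c.dept_id = p.id GROUP BY p.name

Result:
name    | COUNT(c.id)
--------+------------
Finance | 3          
Legal   | 2          
Sales   | 0          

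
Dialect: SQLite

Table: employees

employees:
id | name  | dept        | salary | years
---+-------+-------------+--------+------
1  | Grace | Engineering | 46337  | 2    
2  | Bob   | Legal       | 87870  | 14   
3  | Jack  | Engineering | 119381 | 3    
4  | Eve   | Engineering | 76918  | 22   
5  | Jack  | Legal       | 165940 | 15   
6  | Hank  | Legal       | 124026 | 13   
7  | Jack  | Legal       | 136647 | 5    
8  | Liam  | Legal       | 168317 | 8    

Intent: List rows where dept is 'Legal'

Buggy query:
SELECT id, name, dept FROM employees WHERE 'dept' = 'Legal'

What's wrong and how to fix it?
Bug: 'dept' in single quotes is a string literal, not the column; the comparison is literal-vs-literal and never true

Fix: Reference the column as dept without single quotes

Corrected query:
SELECT id, name, dept FROM employees WHERE dept = 'Legal'

Result:
id | name | dept 
---+------+------
2  | Bob  | Legal
5  | Jack | Legal
6  | Hank | Legal
7  | Jack | Legal
8  | Liam | Legal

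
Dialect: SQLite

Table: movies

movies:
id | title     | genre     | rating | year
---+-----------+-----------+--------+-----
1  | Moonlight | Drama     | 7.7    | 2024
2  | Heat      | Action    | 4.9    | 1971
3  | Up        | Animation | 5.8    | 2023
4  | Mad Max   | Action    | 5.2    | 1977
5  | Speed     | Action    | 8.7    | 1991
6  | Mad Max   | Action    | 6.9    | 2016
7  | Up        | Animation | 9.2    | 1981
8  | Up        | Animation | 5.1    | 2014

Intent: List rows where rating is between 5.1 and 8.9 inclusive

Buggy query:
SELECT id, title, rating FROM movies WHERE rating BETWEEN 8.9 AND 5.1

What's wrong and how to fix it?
Bug: BETWEEN expects the lower bound first; with 8.9 AND 5.1 the range is empty

Fix: Write BETWEEN 5.1 AND 8.9

Corrected query:
SELECT id, title, rating FROM movies WHERE rating BETWEEN 5.1 AND 8.9

Result:
id | title     | rating
---+-----------+-------
1  | Moonlight | 7.7   
3  | Up        | 5.8   
4  | Mad Max   | 5.2   
5  | Speed     | 8.7   
6  | Mad Max   | 6.9   
8  | Up        | 5.1   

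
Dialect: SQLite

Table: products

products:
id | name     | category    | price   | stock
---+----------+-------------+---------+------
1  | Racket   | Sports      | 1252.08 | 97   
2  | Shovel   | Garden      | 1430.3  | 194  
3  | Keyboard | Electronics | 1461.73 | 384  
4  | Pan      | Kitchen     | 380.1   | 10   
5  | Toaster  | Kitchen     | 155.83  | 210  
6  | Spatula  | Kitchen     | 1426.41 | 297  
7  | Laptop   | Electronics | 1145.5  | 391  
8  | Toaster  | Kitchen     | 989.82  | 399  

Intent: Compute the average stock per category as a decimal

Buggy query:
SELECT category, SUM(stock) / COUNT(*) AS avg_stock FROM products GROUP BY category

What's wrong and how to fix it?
Bug: SUM(stock) and COUNT(*) are both integers; the division truncates the fractional part

Fix: Cast one side to REAL so the division keeps the fractional part

Corrected query:
SELECT category, SUM(stock) * 1.0 / COUNT(*) AS avg_stock FROM products GROUP BY category

Result:
category    | avg_stock
------------+----------
Electronics | 387.5    
Garden      | 194      
Kitchen     | 229      
Sports      | 97       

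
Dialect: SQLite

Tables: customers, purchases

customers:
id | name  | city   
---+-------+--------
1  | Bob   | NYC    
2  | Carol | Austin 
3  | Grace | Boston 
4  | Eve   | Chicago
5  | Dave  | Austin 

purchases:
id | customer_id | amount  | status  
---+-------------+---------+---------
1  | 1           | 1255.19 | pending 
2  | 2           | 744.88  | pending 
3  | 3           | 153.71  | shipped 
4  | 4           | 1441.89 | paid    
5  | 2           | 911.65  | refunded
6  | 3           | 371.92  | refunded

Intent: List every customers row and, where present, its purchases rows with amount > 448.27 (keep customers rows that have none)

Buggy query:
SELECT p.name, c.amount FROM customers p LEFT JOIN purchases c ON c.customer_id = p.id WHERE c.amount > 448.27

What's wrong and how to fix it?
Bug: A WHERE condition on the right-hand table after LEFT JOIN drops unmatched parents

Fix: Put 'c.amount > 448.27' in the JOIN's ON clause instead of WHERE

Corrected query:
SELECT p.name, c.amount FROM customers p LEFT JOIN purchases c ON c.customer_id = p.id AND c.amount > 448.27

Result:
name  | amount 
------+--------
Bob   | 1255.19
Carol | 744.88 
Carol | 911.65 
Grace | NULL   
Eve   | 1441.89
Dave  | NULL   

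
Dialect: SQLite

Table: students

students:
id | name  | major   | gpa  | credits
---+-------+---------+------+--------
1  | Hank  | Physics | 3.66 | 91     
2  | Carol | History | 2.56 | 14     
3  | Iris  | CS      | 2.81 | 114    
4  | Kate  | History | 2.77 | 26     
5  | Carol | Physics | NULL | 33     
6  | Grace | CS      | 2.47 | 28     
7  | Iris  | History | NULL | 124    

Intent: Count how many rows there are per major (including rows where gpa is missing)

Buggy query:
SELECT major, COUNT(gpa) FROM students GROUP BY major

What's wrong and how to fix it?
Bug: COUNT(gpa) skips NULLs, so groups with missing gpa are undercounted

Fix: Replace COUNT(gpa) with COUNT(*)

Corrected query:
SELECT major, COUNT(*) FROM students GROUP BY major

Result:
major   | COUNT(*)
--------+---------
CS      | 2       
History | 3       
Physics | 2       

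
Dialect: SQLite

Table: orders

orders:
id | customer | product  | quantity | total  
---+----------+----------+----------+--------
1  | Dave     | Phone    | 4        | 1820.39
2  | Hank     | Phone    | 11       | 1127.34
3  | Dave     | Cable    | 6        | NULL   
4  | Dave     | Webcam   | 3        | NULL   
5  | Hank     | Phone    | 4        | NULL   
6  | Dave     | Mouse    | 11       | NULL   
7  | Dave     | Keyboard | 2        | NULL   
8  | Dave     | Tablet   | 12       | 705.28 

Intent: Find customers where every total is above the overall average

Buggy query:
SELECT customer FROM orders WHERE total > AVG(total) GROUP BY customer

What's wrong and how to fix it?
Bug: WHERE evaluates per row before aggregation, so AVG() is unavailable

Fix: Compute the overall average in a scalar subquery and compare each group's MIN against it in HAVING

Corrected query:
SELECT customer FROM orders GROUP BY customer HAVING MIN(total) > (SELECT AVG(total) FROM orders)

Result:
(no rows)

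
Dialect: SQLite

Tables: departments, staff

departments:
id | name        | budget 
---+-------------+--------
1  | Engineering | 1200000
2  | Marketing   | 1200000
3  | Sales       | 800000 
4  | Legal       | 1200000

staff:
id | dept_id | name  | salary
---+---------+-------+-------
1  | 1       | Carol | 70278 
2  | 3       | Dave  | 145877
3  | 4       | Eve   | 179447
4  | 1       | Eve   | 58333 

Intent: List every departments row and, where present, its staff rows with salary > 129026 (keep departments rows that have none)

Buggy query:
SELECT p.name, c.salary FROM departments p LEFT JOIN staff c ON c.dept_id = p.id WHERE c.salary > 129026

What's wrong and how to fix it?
Bug: A WHERE condition on the right-hand table after LEFT JOIN drops unmatched parents

Fix: Put 'c.salary > 129026' in the JOIN's ON clause instead of WHERE

Corrected query:
SELECT p.name, c.salary FROM departments p LEFT JOIN staff c ON c.dept_id = p.id AND c.salary > 129026

Result:
name        | salary
------------+-------
Engineering | NULL  
Marketing   | NULL  
Sales       | 145877
Legal       | 179447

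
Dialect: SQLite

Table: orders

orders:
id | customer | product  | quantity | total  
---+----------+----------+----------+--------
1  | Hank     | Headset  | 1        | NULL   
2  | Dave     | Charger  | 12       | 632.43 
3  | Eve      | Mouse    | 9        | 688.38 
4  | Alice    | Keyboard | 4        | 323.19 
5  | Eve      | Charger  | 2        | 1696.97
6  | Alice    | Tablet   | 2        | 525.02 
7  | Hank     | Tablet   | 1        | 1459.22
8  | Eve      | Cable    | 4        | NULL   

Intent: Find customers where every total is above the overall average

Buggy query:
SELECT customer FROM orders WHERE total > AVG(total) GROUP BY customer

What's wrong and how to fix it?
Bug: WHERE evaluates per row before aggregation, so AVG() is unavailable

Fix: Compute the overall average in a scalar subquery and compare each group's MIN against it in HAVING

Corrected query:
SELECT customer FROM orders GROUP BY customer HAVING MIN(total) > (SELECT AVG(total) FROM orders)

Result:
customer
--------
Hank    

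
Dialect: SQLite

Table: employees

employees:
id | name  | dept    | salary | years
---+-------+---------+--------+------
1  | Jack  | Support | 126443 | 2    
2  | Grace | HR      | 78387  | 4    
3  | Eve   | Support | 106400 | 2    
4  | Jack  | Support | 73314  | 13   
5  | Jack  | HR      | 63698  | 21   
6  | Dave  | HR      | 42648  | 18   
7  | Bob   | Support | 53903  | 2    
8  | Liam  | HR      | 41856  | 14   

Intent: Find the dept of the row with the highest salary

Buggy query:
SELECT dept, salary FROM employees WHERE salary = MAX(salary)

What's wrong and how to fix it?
Bug: MAX(salary) is an aggregate and cannot be used directly in WHERE

Fix: Use a subquery: WHERE salary = (SELECT MAX(salary) FROM employees)

Corrected query:
SELECT dept, salary FROM employees WHERE salary = (SELECT MAX(salary) FROM employees)

Result:
dept    | salary
--------+-------
Support | 126443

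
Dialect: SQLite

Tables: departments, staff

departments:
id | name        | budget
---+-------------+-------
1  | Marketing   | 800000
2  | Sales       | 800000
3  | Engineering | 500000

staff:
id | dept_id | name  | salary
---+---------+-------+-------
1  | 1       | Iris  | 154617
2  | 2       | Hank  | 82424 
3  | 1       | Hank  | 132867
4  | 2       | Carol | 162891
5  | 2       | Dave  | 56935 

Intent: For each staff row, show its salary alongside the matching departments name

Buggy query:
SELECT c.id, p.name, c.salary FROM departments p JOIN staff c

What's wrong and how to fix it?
Bug: Missing join condition: each staff row is matched to all departments rows instead of just its own

Fix: Add ON c.dept_id = p.id to the JOIN

Corrected query:
SELECT c.id, p.name, c.salary FROM departments p JOIN staff c ON c.dept_id = p.id

Result:
id | name      | salary
---+-----------+-------
1  | Marketing | 154617
2  | Sales     | 82424 
3  | Marketing | 132867
4  | Sales     | 162891
5  | Sales     | 56935 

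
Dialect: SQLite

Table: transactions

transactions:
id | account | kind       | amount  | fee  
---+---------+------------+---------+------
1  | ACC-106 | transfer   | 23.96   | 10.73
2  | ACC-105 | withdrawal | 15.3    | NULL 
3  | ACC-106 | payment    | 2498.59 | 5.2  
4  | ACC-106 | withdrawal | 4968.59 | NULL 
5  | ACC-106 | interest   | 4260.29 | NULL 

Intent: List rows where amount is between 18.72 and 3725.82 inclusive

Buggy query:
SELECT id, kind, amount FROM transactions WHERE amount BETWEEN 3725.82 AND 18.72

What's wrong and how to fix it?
Bug: The bounds are reversed; BETWEEN a AND b requires a <= b to match anything

Fix: Write BETWEEN 18.72 AND 3725.82

Corrected query:
SELECT id, kind, amount FROM transactions WHERE amount BETWEEN 18.72 AND 3725.82

Result:
id | kind     | amount 
---+----------+--------
1  | transfer | 23.96  
3  | payment  | 2498.59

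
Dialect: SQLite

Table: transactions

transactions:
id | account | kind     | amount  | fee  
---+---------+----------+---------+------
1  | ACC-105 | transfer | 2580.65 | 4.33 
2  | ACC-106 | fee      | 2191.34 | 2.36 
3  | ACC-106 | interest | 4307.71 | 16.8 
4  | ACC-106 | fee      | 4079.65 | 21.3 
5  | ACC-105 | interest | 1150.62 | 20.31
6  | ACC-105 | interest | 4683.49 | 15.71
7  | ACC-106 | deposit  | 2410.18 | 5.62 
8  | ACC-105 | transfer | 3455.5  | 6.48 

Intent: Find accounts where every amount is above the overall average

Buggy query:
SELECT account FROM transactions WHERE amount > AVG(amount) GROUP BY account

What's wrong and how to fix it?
Bug: AVG() is an aggregate; it can't sit directly in WHERE

Fix: Use a subquery for AVG and a HAVING MIN(...) filter so the condition holds for every row in the group

Corrected query:
SELECT account FROM transactions GROUP BY account HAVING MIN(amount) > (SELECT AVG(amount) FROM transactions)

Result:
(no rows)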